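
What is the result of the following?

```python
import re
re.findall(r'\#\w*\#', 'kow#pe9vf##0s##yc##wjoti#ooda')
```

Scanning left to right: at [3:10] → '#pe9vf#'; at [10:14] → '#0s#'; at [14:18] → '#yc#'; at [18:25] → '#wjoti#'.
No capturing groups, so `findall` returns the 4 full match strings.

['#pe9vf#', '#0s#', '#yc#', '#wjoti#']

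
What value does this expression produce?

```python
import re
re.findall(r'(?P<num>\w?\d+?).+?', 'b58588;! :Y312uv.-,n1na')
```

['b5', '58', 'Y3', '2', 'n1']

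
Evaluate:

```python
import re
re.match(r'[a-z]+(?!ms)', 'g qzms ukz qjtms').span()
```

(0, 1)

`(?!…)`/`(?<!…)` only lets a position through if the neighbouring text does NOT match; no characters are consumed.
With `match`, the pattern is implicitly anchored at the beginning.
The match spans [0:1] → 'g'.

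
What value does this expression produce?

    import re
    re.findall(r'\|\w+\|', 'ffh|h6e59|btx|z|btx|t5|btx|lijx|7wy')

['|h6e59|', '|z|', '|t5|', '|lijx|']

Matches: at [3:10] → '|h6e59|'; at [13:16] → '|z|'; at [19:23] → '|t5|'; at [26:32] → '|lijx|'.
`findall` yields the raw match text (4 of them) because the pattern has no groups.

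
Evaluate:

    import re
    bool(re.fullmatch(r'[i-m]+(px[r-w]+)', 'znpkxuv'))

This matches one or more of a character in [i-m]; then the literal 'px', then one or more of a character in [r-w] (captured).
`re.fullmatch` requires the pattern to consume the entire string.
Here the string isn't matched end-to-end, so the call returns None, and `bool(None)` is False.

False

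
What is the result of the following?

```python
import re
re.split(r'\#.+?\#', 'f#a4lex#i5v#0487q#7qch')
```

Lazy quantifiers expand one character at a time until the remainder of the pattern can match.
Matches to split on: at [1:8] → '#a4lex#'; at [11:18] → '#0487q#'.
The string is cut at each match, leaving 3 pieces.

['f', 'i5v', '7qch']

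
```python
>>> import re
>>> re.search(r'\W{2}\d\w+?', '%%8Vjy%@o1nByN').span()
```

The pattern matches exactly 2 of a non-word character; then a digit, then one or more of a word character (lazy).
`re.search` tries every starting position until one works.
The match spans [0:4] → '%%8V'.

(0, 4)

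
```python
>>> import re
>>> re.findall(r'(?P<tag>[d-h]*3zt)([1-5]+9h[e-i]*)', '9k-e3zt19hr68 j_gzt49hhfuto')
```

[('e3zt', '19h')]

Pattern: zero or more of a character in [d-h], then the literal '3zt' (captured as 'tag'); then one or more of a character in [1-5], then the literal '9h', then zero or more of a character in [e-i] (captured).
Scanning left to right: at [3:10] match 'e3zt19h', groups = ('e3zt', '19h').
2 groups means the one result is a tuple of 2 captured strings — 1 here.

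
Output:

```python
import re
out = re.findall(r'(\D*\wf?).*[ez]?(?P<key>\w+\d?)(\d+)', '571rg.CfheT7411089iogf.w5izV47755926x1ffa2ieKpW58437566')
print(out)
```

[('5', '6', '6')]

This matches zero or more of a non-digit, then a word character, then optionally the literal 'f' (captured); then zero or more of any character, then optionally one of [ez]; then one or more of a word character, then optionally a digit (captured as 'key'); then one or more of a digit (captured).
Multiple groups make `findall` return tuples — one 3-tuple for the one match.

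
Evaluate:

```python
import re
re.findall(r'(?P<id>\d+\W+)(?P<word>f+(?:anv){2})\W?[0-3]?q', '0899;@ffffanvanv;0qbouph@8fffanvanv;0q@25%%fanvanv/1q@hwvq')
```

[('0899;@', 'ffffanvanv'), ('25%%', 'fanvanv')]

This matches one or more of a digit, then one or more of a non-word character (captured as 'id'); then one or more of the literal 'f', then the literal 'anv' repeated 2 times (captured as 'word'); then optionally a non-word character, then optionally a character in [0-3], then a literal 'q'.
Walking the string: at [0:19] match '0899;@ffffanvanv;0q', groups = ('0899;@', 'ffffanvanv'); at [39:53] match '25%%fanvanv/1q', groups = ('25%%', 'fanvanv').
Multiple groups make `findall` return tuples — one 2-tuple for each match.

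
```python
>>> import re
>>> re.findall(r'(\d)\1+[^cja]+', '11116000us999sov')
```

['1']

`\1` is not a pattern — it's the concrete string captured by group 1, re-applied verbatim.
One capturing group, so `findall` returns just the captured substring from the one match — 1 in all.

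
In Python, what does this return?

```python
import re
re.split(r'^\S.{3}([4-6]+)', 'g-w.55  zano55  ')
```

['', '55', '  zano55  ']

The pattern matches anchored at the start of the string; then a non-whitespace character, then exactly 3 of any character; then one or more of a character in [4-6] (captured).
`re.split` interleaves the captured-group text with the surrounding fragments.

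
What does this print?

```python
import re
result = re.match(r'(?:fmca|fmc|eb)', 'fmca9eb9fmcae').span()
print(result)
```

`match` is anchored at position 0; if the pattern doesn't fit there, it returns None.
The match spans [0:4] → 'fmca'.

(0, 4)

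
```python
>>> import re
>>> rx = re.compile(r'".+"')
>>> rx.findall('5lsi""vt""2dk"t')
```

['""vt""2dk"']

With no groups in the pattern, `findall` gives back each whole match — 1 here.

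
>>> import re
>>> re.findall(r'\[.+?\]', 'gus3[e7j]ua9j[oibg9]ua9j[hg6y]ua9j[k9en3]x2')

['[e7j]', '[oibg9]', '[hg6y]', '[k9en3]']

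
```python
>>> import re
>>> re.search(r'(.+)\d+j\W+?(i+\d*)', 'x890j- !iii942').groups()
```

('x89', 'iii942')

This matches one or more of any character (captured); then one or more of a digit, then a literal 'j', then one or more of a non-word character (lazy); then one or more of the literal 'i', then zero or more of a digit (captured).
Unlike `match`, `search` isn't anchored — it looks for the pattern anywhere in the string.
The match spans [0:14] → 'x890j- !iii942'.
Captured: group 1 = 'x89', group 2 = 'iii942'.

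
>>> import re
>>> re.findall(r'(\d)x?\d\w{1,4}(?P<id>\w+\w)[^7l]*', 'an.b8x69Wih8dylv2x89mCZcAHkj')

The pattern matches a digit (captured); then optionally the literal 'x', then a digit, then 1 to 4 of a word character; then one or more of a word character, then a word character (captured as 'id'); then zero or more of any character except [7l].
Scanning left to right: at [4:28] match '8x69Wih8dylv2x89mCZcAHkj', groups = ('8', '8dylv2x89mCZcAHkj').
Multiple groups make `findall` return tuples — one 2-tuple for the one match.

[('8', '8dylv2x89mCZcAHkj')]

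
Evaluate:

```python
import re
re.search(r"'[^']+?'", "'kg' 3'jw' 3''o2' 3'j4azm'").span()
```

`re.search` scans for the first position where the pattern succeeds.
The match spans [0:4] → "'kg'".

(0, 4)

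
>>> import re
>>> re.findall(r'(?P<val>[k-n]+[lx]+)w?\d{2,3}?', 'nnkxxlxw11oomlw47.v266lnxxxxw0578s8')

The pattern matches one or more of a character in [k-n], then one or more of one of [lx] (captured as 'val'); then optionally the literal 'w', then 2 to 3 of a digit (lazy).
With a single group, `findall` returns only what that group captured — 3 items.

['nnkxxlx', 'ml', 'lnxxxx']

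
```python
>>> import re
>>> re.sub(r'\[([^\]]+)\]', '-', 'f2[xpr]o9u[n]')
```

'f2-o9u-'

Matches: at [2:7] → '[xpr]'; at [10:13] → '[n]'.
Each match is replaced by '-'.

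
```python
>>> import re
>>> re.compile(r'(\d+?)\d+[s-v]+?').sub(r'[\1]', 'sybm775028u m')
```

'sybm[7] m'

Pattern: one or more of a digit (lazy) (captured); then one or more of a digit; then one or more of a character in [s-v] (lazy).
Lazy quantifiers expand one character at a time until the remainder of the pattern can match.
Matches: at [4:11] → '775028u'.
The replacement refers to a captured group, so each match is rewritten using its own captured text.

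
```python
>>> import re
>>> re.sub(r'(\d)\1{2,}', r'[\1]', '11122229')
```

'[1][2]9'

After group 1 captures some text, `\1` only succeeds where that same text appears again.
The replacement refers to a captured group, so each match is rewritten using its own captured text.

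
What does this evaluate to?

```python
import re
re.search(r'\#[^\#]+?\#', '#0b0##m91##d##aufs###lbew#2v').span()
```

(0, 5)

Unlike `match`, `search` isn't anchored — it looks for the pattern anywhere in the string.
The match spans [0:5] → '#0b0#'.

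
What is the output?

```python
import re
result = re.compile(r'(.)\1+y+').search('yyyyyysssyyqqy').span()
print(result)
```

A backreference is literal: `\1` must see the identical characters the first group matched.
The match spans [0:6] → 'yyyyyy'.

(0, 6)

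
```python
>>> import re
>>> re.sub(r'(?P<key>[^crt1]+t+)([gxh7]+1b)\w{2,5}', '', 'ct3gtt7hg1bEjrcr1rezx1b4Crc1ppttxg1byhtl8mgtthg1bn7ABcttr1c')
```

'ct1rezx1b4Crc1ttr1c'

Every occurrence is swapped for ''.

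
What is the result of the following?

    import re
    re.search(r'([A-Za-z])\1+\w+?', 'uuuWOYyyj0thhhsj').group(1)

'u'

The match spans [0:4] → 'uuuW'.
Captured: group 1 = 'u'.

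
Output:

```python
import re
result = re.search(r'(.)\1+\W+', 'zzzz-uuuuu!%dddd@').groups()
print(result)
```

('z',)

The match spans [0:5] → 'zzzz-'.
Captured: group 1 = 'z'.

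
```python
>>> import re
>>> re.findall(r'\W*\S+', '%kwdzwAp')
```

['%kwdzwAp']

This matches zero or more of a non-word character; then one or more of a non-whitespace character.
Matches: at [0:8] → '%kwdzwAp'.
`findall` yields the raw match text (1 of them) because the pattern has no groups.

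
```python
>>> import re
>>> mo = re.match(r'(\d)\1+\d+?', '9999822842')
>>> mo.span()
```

(0, 5)

`\1` is not a pattern — it's the concrete string captured by group 1, re-applied verbatim.
`match` is anchored at position 0; if the pattern doesn't fit there, it returns None.
The match spans [0:5] → '99998'.
Captured: group 1 = '9'.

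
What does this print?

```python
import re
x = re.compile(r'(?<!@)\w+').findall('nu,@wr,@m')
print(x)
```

['nu', 'r']

The negative lookaround is zero-width — it rules out positions where the adjacent text would match, without consuming anything.
Since nothing is captured, `findall` lists the 2 matched substrings directly.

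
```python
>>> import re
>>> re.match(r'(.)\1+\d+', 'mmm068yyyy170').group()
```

'mmm068'

`re.match` won't scan ahead — the pattern has to work from the very first character.
The match spans [0:6] → 'mmm068'.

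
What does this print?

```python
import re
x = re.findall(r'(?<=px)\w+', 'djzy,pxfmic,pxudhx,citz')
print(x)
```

['fmic', 'udhx']

The lookaround is zero-width — it requires the adjacent text to match without consuming it, so the asserted text isn't part of the match.
Scanning left to right: at [7:11] → 'fmic'; at [14:18] → 'udhx'.
`findall` yields the raw match text (2 of them) because the pattern has no groups.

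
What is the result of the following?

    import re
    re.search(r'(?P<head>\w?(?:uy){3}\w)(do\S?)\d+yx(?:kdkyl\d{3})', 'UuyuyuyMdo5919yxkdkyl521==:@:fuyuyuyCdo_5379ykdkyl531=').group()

'UuyuyuyMdo5919yxkdkyl521'

Pattern: optionally a word character, then the literal 'uy' repeated 3 times, then a word character (captured as 'head'); then the literal 'do', then optionally a non-whitespace character (captured); then one or more of a digit, then the literal 'yx'; then the literal 'kd', then the literal 'kyl', then exactly 3 of a digit (non-capturing group).
The match spans [0:24] → 'UuyuyuyMdo5919yxkdkyl521'.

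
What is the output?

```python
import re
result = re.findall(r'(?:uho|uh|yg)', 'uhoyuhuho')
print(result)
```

['uho', 'uh', 'uho']

`|` is ordered: at each position the engine commits to the first alternative that works.
With no groups in the pattern, `findall` gives back each whole match — 3 here.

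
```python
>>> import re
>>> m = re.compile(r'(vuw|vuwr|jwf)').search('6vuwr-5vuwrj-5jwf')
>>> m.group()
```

'vuw'

The regex engine tests alternatives in the order written; an earlier branch that matches wins even if a later one would match more.
The match spans [1:4] → 'vuw'.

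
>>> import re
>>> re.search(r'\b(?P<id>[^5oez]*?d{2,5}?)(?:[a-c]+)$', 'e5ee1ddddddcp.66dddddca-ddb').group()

'.66dddddca-ddb'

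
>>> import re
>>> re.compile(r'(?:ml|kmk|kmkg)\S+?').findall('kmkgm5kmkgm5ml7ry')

['kmkg', 'kmkg', 'ml7']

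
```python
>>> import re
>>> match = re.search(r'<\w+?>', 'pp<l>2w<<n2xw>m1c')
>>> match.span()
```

Unlike `match`, `search` isn't anchored — it looks for the pattern anywhere in the string.
The match spans [2:5] → '<l>'.

(2, 5)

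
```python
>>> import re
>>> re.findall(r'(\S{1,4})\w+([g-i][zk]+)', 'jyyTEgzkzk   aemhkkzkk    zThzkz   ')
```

[('jyyT', 'gzkzk'), ('ae', 'hkkzkk'), ('z', 'hzkz')]

Pattern: 1 to 4 of a non-whitespace character (captured); then one or more of a word character; then a character in [g-i], then one or more of one of [zk] (captured).
Walking the string: at [0:10] match 'jyyTEgzkzk', groups = ('jyyT', 'gzkzk'); at [13:22] match 'aemhkkzkk', groups = ('ae', 'hkkzkk'); at [26:32] match 'zThzkz', groups = ('z', 'hzkz').
With 2 capturing groups, `findall` returns a 2-tuple per match.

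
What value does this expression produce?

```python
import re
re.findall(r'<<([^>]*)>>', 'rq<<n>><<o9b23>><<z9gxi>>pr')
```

['n', 'o9b23', 'z9gxi']

With a single group, `findall` returns only what that group captured — 3 items.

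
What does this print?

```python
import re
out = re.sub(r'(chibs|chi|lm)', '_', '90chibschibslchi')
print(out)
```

90__l_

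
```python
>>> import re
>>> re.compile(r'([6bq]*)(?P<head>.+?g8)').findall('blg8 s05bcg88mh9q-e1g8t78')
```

[('b', 'lg8'), ('', ' s05bcg8'), ('', '8mh9q-e1g8')]

Pattern: zero or more of one of [6bq] (captured); then one or more of any character (lazy), then the literal 'g8' (captured as 'head').
A `+?`/`*?`/`{m,n}?` starts at its minimum and grows only as far as needed for what follows to match.
Scanning left to right: at [0:4] match 'blg8', groups = ('b', 'lg8'); at [4:12] match ' s05bcg8', groups = ('', ' s05bcg8'); at [12:22] match '8mh9q-e1g8', groups = ('', '8mh9q-e1g8').
With 2 capturing groups, `findall` returns a 2-tuple per match.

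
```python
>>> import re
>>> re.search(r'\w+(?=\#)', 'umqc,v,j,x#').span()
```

(9, 10)

The positive lookaround only admits positions where the adjacent text matches; those characters stay outside the span.
`search` walks the string left to right and returns the first match it finds.
The match spans [9:10] → 'x'.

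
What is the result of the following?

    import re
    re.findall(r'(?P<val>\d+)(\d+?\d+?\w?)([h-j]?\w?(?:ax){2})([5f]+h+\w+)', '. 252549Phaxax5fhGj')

[('2525', '49P', 'haxax', '5fhGj')]

This matches one or more of a digit (captured as 'val'); then one or more of a digit (lazy), then one or more of a digit (lazy), then optionally a word character (captured); then optionally a character in [h-j], then optionally a word character, then the literal 'ax' repeated 2 times (captured); then one or more of one of [5f], then one or more of a literal 'h', then one or more of a word character (captured).
Matches: at [2:19] match '252549Phaxax5fhGj', groups = ('2525', '49P', 'haxax', '5fhGj').
Multiple groups make `findall` return tuples — one 4-tuple for the one match.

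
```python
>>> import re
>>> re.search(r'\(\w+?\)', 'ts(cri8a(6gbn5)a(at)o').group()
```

The match spans [8:15] → '(6gbn5)'.

'(6gbn5)'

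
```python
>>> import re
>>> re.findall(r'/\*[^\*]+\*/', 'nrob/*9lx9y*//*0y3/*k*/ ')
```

Walking the string: at [4:13] → '/*9lx9y*/'; at [18:23] → '/*k*/'.
With no groups in the pattern, `findall` gives back each whole match — 2 here.

['/*9lx9y*/', '/*k*/']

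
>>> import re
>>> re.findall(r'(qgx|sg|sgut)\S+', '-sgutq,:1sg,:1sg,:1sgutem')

Alternation isn't longest-match — the leftmost alternative that fits at this position is chosen.
Matches: at [1:25] match 'sgutq,:1sg,:1sg,:1sgutem', group 1 = 'sg'.
Because there's exactly one group, `findall` drops the full match and keeps group 1 from the one hit.

['sg']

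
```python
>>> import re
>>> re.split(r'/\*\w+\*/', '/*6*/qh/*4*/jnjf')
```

['', 'qh', 'jnjf']

`split` removes every match and returns the 3 fragments in between.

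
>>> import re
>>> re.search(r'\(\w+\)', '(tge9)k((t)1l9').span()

(0, 6)

`search` walks the string left to right and returns the first match it finds.
The match spans [0:6] → '(tge9)'.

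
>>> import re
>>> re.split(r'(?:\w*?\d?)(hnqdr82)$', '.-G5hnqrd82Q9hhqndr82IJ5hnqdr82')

The pattern matches zero or more of a word character (lazy), then optionally a digit (non-capturing group); then the literal 'hnq', then the literal 'dr', then the literal '82' (captured); then anchored at the end.
Matches to split on: at [2:31] → 'G5hnqrd82Q9hhqndr82IJ5hnqdr82'.
The group in the pattern means `split` returns the separators' captures alongside the pieces.

['.-', 'hnqdr82', '']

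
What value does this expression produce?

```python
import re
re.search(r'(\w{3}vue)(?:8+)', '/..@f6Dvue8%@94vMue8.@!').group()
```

The pattern matches exactly 3 of a word character, then the literal 'vue' (captured); then one or more of a literal '8' (non-capturing group).
`re.search` scans for the first position where the pattern succeeds.
The match spans [4:11] → 'f6Dvue8'.
Captured: group 1 = 'f6Dvue'.

'f6Dvue8'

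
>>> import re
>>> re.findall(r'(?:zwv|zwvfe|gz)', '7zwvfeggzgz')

['zwv', 'gz', 'gz']

The regex engine tests alternatives in the order written; an earlier branch that matches wins even if a later one would match more.
Matches: at [1:4] → 'zwv'; at [7:9] → 'gz'; at [9:11] → 'gz'.
`findall` yields the raw match text (3 of them) because the pattern has no groups.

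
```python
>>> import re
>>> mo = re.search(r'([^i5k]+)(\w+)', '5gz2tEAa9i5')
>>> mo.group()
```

'gz2tEAa9i5'

The pattern matches one or more of any character except [i5k] (captured); then one or more of a word character (captured).
Unlike `match`, `search` isn't anchored — it looks for the pattern anywhere in the string.
The match spans [1:11] → 'gz2tEAa9i5'.
Captured: group 1 = 'gz2tEAa9', group 2 = 'i5'.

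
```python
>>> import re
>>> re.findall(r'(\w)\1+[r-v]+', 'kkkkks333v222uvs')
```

After group 1 captures some text, `\1` only succeeds where that same text appears again.
Walking the string: at [0:6] match 'kkkkks', group 1 = 'k'; at [6:10] match '333v', group 1 = '3'; at [10:16] match '222uvs', group 1 = '2'.
Because there's exactly one group, `findall` drops the full match and keeps group 1 from each hit.

['k', '3', '2']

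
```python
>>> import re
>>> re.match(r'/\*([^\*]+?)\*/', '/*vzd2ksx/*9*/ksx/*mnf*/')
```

None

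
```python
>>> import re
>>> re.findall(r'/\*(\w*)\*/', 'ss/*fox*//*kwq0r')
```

Walking the string: at [2:9] match '/*fox*/', group 1 = 'fox'.
`findall` collects group 1 from the one match (1 total).

['fox']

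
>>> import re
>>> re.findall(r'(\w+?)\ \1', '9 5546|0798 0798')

A backreference is literal: `\1` must see the identical characters the first group matched.
`findall` collects group 1 from the one match (1 total).

['0798']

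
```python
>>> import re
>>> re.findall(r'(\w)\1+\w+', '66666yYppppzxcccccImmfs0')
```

The backreference `\1` re-matches whatever the first group consumed, character for character.
Walking the string: at [0:24] match '66666yYppppzxcccccImmfs0', group 1 = '6'.
With a single group, `findall` returns only what that group captured — 1 item.

['6']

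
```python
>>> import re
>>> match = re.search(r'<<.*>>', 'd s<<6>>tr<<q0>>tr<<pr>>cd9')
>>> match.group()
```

The match spans [3:24] → '<<6>>tr<<q0>>tr<<pr>>'.

'<<6>>tr<<q0>>tr<<pr>>'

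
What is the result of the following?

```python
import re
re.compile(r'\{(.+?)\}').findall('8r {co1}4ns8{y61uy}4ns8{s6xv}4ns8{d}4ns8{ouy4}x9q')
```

['co1', 'y61uy', 's6xv', 'd', 'ouy4']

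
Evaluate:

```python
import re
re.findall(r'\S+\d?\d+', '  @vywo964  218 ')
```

Pattern: one or more of a non-whitespace character, then optionally a digit; then one or more of a digit.
Walking the string: at [2:10] → '@vywo964'; at [12:15] → '218'.
No capturing groups, so `findall` returns the 2 full match strings.

['@vywo964', '218']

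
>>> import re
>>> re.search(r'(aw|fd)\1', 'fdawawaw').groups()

('aw',)

The match spans [2:6] → 'awaw'.
Captured: group 1 = 'aw'.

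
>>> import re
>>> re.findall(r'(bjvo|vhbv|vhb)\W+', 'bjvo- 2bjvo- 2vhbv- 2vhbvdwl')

Walking the string: at [0:6] match 'bjvo- ', group 1 = 'bjvo'; at [7:13] match 'bjvo- ', group 1 = 'bjvo'; at [14:20] match 'vhbv- ', group 1 = 'vhbv'.
Because there's exactly one group, `findall` drops the full match and keeps group 1 from each hit.

['bjvo', 'bjvo', 'vhbv']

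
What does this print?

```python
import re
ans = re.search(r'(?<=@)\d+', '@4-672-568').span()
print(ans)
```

(1, 2)

The lookaround is zero-width — it requires the adjacent text to match without consuming it, so the asserted text isn't part of the match.
The match spans [1:2] → '4'.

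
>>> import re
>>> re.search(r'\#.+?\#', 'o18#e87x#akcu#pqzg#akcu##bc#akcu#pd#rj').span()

`re.search` scans for the first position where the pattern succeeds.
The match spans [3:9] → '#e87x#'.

(3, 9)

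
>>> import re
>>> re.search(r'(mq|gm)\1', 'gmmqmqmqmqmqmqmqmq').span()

(2, 6)

After group 1 captures some text, `\1` only succeeds where that same text appears again.
`re.search` scans for the first position where the pattern succeeds.
The match spans [2:6] → 'mqmq'.
Captured: group 1 = 'mq'.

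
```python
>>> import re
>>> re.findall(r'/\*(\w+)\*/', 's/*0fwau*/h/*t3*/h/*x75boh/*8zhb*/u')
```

['0fwau', 't3', '8zhb']

Matches: at [1:10] match '/*0fwau*/', group 1 = '0fwau'; at [11:17] match '/*t3*/', group 1 = 't3'; at [26:34] match '/*8zhb*/', group 1 = '8zhb'.
With a single group, `findall` returns only what that group captured — 3 items.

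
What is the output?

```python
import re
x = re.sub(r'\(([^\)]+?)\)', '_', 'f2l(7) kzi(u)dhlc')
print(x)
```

Matches: at [3:6] → '(7)'; at [10:13] → '(u)'.
`sub` substitutes '_' at each match site.

f2l_ kzi_dhlc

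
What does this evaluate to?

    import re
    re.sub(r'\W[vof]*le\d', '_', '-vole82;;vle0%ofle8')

The pattern matches a non-word character; then zero or more of one of [vof], then the literal 'le', then a digit.
Matches: at [0:6] → '-vole8'; at [8:13] → ';vle0'; at [13:19] → '%ofle8'.
Every occurrence is swapped for '_'.

'_2;__'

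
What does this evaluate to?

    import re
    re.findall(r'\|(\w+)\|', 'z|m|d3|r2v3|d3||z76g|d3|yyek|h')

['m', 'r2v3', 'z76g', 'yyek']

Scanning left to right: at [1:4] match '|m|', group 1 = 'm'; at [6:12] match '|r2v3|', group 1 = 'r2v3'; at [15:21] match '|z76g|', group 1 = 'z76g'; at [23:29] match '|yyek|', group 1 = 'yyek'.
With a single group, `findall` returns only what that group captured — 4 items.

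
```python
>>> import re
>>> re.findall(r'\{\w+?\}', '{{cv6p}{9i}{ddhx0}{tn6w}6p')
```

Since nothing is captured, `findall` lists the 4 matched substrings directly.

['{cv6p}', '{9i}', '{ddhx0}', '{tn6w}']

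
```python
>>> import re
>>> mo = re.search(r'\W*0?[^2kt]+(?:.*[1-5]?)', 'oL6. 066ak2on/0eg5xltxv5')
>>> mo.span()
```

(0, 24)

The match spans [0:24] → 'oL6. 066ak2on/0eg5xltxv5'.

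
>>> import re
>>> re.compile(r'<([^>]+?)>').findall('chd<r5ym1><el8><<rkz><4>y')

Scanning left to right: at [3:10] match '<r5ym1>', group 1 = 'r5ym1'; at [10:15] match '<el8>', group 1 = 'el8'; at [15:21] match '<<rkz>', group 1 = '<rkz'; at [21:24] match '<4>', group 1 = '4'.
Because there's exactly one group, `findall` drops the full match and keeps group 1 from each hit.

['r5ym1', 'el8', '<rkz', '4']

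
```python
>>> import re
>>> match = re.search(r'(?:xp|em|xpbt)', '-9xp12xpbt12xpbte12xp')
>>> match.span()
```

The match spans [2:4] → 'xp'.

(2, 4)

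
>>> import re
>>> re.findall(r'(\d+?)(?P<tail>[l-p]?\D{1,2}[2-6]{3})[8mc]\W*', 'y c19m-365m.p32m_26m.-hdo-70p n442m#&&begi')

Pattern: one or more of a digit (lazy) (captured); then optionally a character in [l-p], then 1 to 2 of a non-digit, then exactly 3 of a character in [2-6] (captured as 'tail'); then one of [8mc], then zero or more of a non-word character.
Matches: at [3:12] match '19m-365m.', groups = ('19', 'm-365'); at [26:38] match '70p n442m#&&', groups = ('70', 'p n442').
Multiple groups make `findall` return tuples — one 2-tuple for each match.

[('19', 'm-365'), ('70', 'p n442')]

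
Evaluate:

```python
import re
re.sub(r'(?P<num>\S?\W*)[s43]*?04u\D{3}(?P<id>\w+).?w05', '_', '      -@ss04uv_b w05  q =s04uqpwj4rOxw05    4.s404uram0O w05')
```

'      -@ss04uv_b w05  _    _'

Pattern: optionally a non-whitespace character, then zero or more of a non-word character (captured as 'num'); then zero or more of one of [s43] (lazy), then the literal '04u', then exactly 3 of a non-digit; then one or more of a word character (captured as 'id'); then optionally any character, then the literal 'w05'.
Matches: at [22:40] → 'q =s04uqpwj4rOxw05'; at [44:60] → '4.s404uram0O w05'.
`sub` substitutes '_' at each match site.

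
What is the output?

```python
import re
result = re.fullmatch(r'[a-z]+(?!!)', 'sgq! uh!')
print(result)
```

None

For `fullmatch`, every character of the input must be accounted for by the pattern.
Here the pattern can't cover the whole string, so the call returns None.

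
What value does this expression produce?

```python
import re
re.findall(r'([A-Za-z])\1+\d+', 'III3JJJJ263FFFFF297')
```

['I', 'J', 'F']

After group 1 captures some text, `\1` only succeeds where that same text appears again.
Walking the string: at [0:4] match 'III3', group 1 = 'I'; at [4:11] match 'JJJJ263', group 1 = 'J'; at [11:19] match 'FFFFF297', group 1 = 'F'.
Because there's exactly one group, `findall` drops the full match and keeps group 1 from each hit.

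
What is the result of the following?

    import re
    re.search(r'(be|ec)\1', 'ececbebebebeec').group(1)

After group 1 captures some text, `\1` only succeeds where that same text appears again.
`re.search` scans for the first position where the pattern succeeds.
The match spans [0:4] → 'ecec'.
Captured: group 1 = 'ec'.

'ec'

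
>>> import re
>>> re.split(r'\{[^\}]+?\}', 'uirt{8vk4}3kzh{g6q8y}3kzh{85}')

Matches to split on: at [4:10] → '{8vk4}'; at [14:21] → '{g6q8y}'; at [25:29] → '{85}'.
The string is cut at each match, leaving 4 pieces.

['uirt', '3kzh', '3kzh', '']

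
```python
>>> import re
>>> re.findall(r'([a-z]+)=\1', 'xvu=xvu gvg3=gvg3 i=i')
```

['xvu', 'i']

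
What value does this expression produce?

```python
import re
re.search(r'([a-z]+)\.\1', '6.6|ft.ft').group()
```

'ft.ft'

The backreference `\1` re-matches whatever the first group consumed, character for character.
The match spans [4:9] → 'ft.ft'.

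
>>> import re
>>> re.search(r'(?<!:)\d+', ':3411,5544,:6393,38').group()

Because the assertion is negative and zero-width, positions next to the forbidden text are skipped.
`search` walks the string left to right and returns the first match it finds.
The match spans [2:5] → '411'.

'411'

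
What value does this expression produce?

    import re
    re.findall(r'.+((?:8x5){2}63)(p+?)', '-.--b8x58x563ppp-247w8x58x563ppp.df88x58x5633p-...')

[('8x58x563', 'p')]

This matches one or more of any character; then the literal '8x5' repeated 2 times, then the literal '63' (captured); then one or more of a literal 'p' (lazy) (captured).
A non-greedy quantifier consumes as few characters as it can — just enough that the remainder of the pattern still matches from where it stops; whatever follows it matches normally.
Matches: at [0:30] match '-.--b8x58x563ppp-247w8x58x563p', groups = ('8x58x563', 'p').
`findall` packs the 2 group values into a tuple for every match.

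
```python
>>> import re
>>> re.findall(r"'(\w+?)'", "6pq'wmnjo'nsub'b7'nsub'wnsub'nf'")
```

['wmnjo', 'b7', 'wnsub']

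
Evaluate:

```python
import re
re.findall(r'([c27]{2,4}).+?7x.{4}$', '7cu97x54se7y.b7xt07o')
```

Pattern: 2 to 4 of one of [c27] (captured); then one or more of any character (lazy); then the literal '7x', then exactly 4 of any character; then anchored at the end.
Walking the string: at [0:20] match '7cu97x54se7y.b7xt07o', group 1 = '7c'.
Because there's exactly one group, `findall` drops the full match and keeps group 1 from the one hit.

['7c']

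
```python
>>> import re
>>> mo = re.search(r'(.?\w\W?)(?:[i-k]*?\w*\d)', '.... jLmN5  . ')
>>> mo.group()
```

' jLmN5'

The pattern matches optionally any character, then a word character, then optionally a non-word character (captured); then zero or more of a character in [i-k] (lazy), then zero or more of a word character, then a digit (non-capturing group).
`re.search` scans for the first position where the pattern succeeds.
The match spans [4:10] → ' jLmN5'.
Captured: group 1 = ' j'.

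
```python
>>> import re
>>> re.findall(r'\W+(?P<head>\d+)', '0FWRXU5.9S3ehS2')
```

The pattern matches one or more of a non-word character; then one or more of a digit (captured as 'head').
One capturing group, so `findall` returns just the captured substring from the one match — 1 in all.

['9']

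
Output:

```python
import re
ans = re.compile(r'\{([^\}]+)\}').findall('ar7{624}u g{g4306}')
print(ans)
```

With a single group, `findall` returns only what that group captured — 2 items.

['624', 'g4306']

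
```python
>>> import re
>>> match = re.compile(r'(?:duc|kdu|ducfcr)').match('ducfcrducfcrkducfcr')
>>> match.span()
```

(0, 3)

`re.match` only tries the pattern at the start of the string.
The match spans [0:3] → 'duc'.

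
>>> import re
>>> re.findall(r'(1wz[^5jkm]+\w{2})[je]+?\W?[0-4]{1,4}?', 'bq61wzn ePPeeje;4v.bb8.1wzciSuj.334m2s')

The pattern matches the literal '1wz', then one or more of any character except [5jkm], then exactly 2 of a word character (captured); then one or more of one of [je] (lazy), then optionally a non-word character, then 1 to 4 of a character in [0-4] (lazy).
Scanning left to right: at [3:17] match '1wzn ePPeeje;4', group 1 = '1wzn ePPeej'; at [23:33] match '1wzciSuj.3', group 1 = '1wzciSu'.
Because there's exactly one group, `findall` drops the full match and keeps group 1 from each hit.

['1wzn ePPeej', '1wzciSu']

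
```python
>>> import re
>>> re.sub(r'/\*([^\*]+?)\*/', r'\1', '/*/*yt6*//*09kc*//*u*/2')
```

'/*yt609kcu2'

Matches: at [2:9] → '/*yt6*/'; at [9:17] → '/*09kc*/'; at [17:22] → '/*u*/'.
Each match is replaced using the text its own group 1 captured.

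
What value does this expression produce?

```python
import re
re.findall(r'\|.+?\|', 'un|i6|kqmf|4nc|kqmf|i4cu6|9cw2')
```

['|i6|', '|4nc|', '|i4cu6|']

A `+?`/`*?`/`{m,n}?` starts at its minimum and grows only as far as needed for what follows to match.
Scanning left to right: at [2:6] → '|i6|'; at [10:15] → '|4nc|'; at [19:26] → '|i4cu6|'.
No capturing groups, so `findall` returns the 3 full match strings.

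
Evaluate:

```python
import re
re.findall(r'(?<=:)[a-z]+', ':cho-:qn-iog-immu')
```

The `(?=…)`/`(?<=…)` assertion just peeks at neighbouring text; it doesn't advance the match position.
No capturing groups, so `findall` returns the 2 full match strings.

['cho', 'qn']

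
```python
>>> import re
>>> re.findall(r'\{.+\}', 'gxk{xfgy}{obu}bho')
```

['{xfgy}{obu}']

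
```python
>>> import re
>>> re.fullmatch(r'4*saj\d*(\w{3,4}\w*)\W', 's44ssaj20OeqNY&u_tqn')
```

`re.fullmatch` is like wrapping the pattern in `^…$` (in single-line mode).
Here the pattern can't cover the whole string, so the call returns None.

None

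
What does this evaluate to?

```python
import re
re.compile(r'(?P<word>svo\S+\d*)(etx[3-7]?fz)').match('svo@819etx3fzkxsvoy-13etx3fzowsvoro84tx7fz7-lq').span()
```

(0, 28)

This matches the literal 'svo', then one or more of a non-whitespace character, then zero or more of a digit (captured as 'word'); then the literal 'etx', then optionally a character in [3-7], then the literal 'fz' (captured).
`match` is anchored at position 0; if the pattern doesn't fit there, it returns None.
The match spans [0:28] → 'svo@819etx3fzkxsvoy-13etx3fz'.
Captured: group 1 = 'svo@819etx3fzkxsvoy-13', group 2 = 'etx3fz'.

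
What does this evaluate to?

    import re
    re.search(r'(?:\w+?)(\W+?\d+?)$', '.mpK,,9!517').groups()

The pattern matches one or more of a word character (lazy) (non-capturing group); then one or more of a non-word character (lazy), then one or more of a digit (lazy) (captured); then anchored at the end.
`re.search` tries every starting position until one works.
The match spans [6:11] → '9!517'.
Captured: group 1 = '!517'.

('!517',)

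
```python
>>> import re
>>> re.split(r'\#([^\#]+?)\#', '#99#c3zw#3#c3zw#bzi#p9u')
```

['', '99', 'c3zw', '3', 'c3zw', 'bzi', 'p9u']

Matches to split on: at [0:4] → '#99#'; at [8:11] → '#3#'; at [15:20] → '#bzi#'.
With a capturing group present, the delimiter's captured portion is kept in the result list.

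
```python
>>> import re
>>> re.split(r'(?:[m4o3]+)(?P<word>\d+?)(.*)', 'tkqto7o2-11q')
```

['tkqt', '7', 'o2-11q', '']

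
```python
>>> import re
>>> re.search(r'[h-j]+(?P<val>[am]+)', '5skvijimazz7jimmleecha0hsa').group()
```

'ijima'

Pattern: one or more of a character in [h-j]; then one or more of one of [am] (captured as 'val').
`re.search` scans for the first position where the pattern succeeds.
The match spans [4:9] → 'ijima'.
Captured: group 1 = 'ma'.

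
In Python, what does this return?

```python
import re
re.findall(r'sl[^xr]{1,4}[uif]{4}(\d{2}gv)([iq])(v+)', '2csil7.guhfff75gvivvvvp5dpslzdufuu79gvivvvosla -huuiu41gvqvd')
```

[('79gv', 'i', 'vvv'), ('41gv', 'q', 'v')]

The pattern matches the literal 'sl', then 1 to 4 of any character except [xr], then exactly 4 of one of [uif]; then exactly 2 of a digit, then the literal 'gv' (captured); then one of [iq] (captured); then one or more of a literal 'v' (captured).
Scanning left to right: at [26:42] match 'slzdufuu79gvivvv', groups = ('79gv', 'i', 'vvv'); at [43:59] match 'sla -huuiu41gvqv', groups = ('41gv', 'q', 'v').
`findall` packs the 3 group values into a tuple for every match.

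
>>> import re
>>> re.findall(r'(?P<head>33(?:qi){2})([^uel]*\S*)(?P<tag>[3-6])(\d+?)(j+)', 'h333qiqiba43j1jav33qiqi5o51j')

[('33qiqi', 'ba43j1jav33qiqi5o', '5', '1', 'j')]

Pattern: the literal '33', then the literal 'qi' repeated 2 times (captured as 'head'); then zero or more of any character except [uel], then zero or more of a non-whitespace character (captured); then a character in [3-6] (captured as 'tag'); then one or more of a digit (lazy) (captured); then one or more of a literal 'j' (captured).
Matches: at [2:28] match '33qiqiba43j1jav33qiqi5o51j', groups = ('33qiqi', 'ba43j1jav33qiqi5o', '5', '1', 'j').
With 5 capturing groups, `findall` returns a 5-tuple per match.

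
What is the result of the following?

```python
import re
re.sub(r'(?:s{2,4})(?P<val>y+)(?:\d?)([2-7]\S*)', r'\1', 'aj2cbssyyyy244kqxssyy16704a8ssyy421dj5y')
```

'aj2cbyyyy'

This matches 2 to 4 of a literal 's' (non-capturing group); then one or more of a literal 'y' (captured as 'val'); then optionally a digit (non-capturing group); then a character in [2-7], then zero or more of a non-whitespace character (captured).
`\1` in the replacement pulls in group 1's text for each match.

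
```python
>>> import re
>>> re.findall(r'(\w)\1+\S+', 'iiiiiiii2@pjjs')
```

`\1` is not a pattern — it's the concrete string captured by group 1, re-applied verbatim.
Scanning left to right: at [0:14] match 'iiiiiiii2@pjjs', group 1 = 'i'.
One capturing group, so `findall` returns just the captured substring from the one match — 1 in all.

['i']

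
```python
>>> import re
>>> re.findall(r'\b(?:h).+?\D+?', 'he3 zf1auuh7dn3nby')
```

No capturing groups, so `findall` returns the 1 full match string.

['he3 ']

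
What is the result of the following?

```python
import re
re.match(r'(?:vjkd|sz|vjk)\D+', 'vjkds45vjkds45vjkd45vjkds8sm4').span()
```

`match` is anchored at position 0; if the pattern doesn't fit there, it returns None.
The match spans [0:5] → 'vjkds'.

(0, 5)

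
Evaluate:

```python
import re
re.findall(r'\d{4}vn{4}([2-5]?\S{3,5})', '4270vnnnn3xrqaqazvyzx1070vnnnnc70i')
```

['3xrqaq', 'c70i']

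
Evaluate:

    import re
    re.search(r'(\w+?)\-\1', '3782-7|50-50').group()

`\1` is not a pattern — it's the concrete string captured by group 1, re-applied verbatim.
The match spans [7:12] → '50-50'.

'50-50'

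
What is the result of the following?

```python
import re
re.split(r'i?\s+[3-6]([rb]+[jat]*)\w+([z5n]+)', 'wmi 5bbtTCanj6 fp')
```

This matches optionally a literal 'i', then one or more of whitespace, then a character in [3-6]; then one or more of one of [rb], then zero or more of one of [jat] (captured); then one or more of a word character; then one or more of one of [z5n] (captured).
Matches to split on: at [2:12] → 'i 5bbtTCan'.
`re.split` interleaves the captured-group text with the surrounding fragments.

['wm', 'bbt', 'n', 'j6 fp']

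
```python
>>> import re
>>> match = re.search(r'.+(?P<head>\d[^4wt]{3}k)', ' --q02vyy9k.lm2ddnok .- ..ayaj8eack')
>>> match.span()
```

This matches one or more of any character; then a digit, then exactly 3 of any character except [4wt], then the literal 'k' (captured as 'head').
The match spans [0:35] → ' --q02vyy9k.lm2ddnok .- ..ayaj8eack'.

(0, 35)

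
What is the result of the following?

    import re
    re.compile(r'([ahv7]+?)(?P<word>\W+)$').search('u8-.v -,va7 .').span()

(8, 13)

This matches one or more of one of [ahv7] (lazy) (captured); then one or more of a non-word character (captured as 'word'); then anchored at the end.
The match spans [8:13] → 'va7 .'.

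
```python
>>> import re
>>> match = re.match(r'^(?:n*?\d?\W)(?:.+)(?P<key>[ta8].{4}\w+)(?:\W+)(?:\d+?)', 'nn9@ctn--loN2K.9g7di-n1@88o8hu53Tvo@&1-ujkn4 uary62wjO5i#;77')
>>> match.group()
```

'nn9@ctn--loN2K.9g7di-n1@88o8hu53Tvo@&1-ujkn4 uary62wjO5i#;7'

With `match`, the pattern is implicitly anchored at the beginning.
The match spans [0:59] → 'nn9@ctn--loN2K.9g7di-n1@88o8hu53Tvo@&1-ujkn4 uary62wjO5i#;7'.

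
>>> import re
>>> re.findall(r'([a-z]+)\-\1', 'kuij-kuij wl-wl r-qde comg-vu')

['kuij', 'wl']

A backreference is literal: `\1` must see the identical characters the first group matched.
One capturing group, so `findall` returns just the captured substring from each match — 2 in all.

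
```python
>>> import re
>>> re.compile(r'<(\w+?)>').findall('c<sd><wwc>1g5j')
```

['sd', 'wwc']

Scanning left to right: at [1:5] match '<sd>', group 1 = 'sd'; at [5:10] match '<wwc>', group 1 = 'wwc'.
With a single group, `findall` returns only what that group captured — 2 items.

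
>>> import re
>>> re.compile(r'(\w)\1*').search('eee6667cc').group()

'eee'

`\1` has to match the exact text group 1 already captured.
`re.search` tries every starting position until one works.
The match spans [0:3] → 'eee'.
Captured: group 1 = 'e'.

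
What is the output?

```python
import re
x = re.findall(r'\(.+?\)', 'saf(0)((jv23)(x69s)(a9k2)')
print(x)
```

`findall` yields the raw match text (4 of them) because the pattern has no groups.

['(0)', '((jv23)', '(x69s)', '(a9k2)']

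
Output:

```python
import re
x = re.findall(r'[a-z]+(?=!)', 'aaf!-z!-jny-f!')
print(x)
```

The `(?=…)`/`(?<=…)` assertion just peeks at neighbouring text; it doesn't advance the match position.
Scanning left to right: at [0:3] → 'aaf'; at [5:6] → 'z'; at [12:13] → 'f'.
`findall` yields the raw match text (3 of them) because the pattern has no groups.

['aaf', 'z', 'f']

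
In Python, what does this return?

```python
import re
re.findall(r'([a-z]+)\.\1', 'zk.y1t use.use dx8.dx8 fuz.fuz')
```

['use', 'fuz']

A backreference is literal: `\1` must see the identical characters the first group matched.
With a single group, `findall` returns only what that group captured — 2 items.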